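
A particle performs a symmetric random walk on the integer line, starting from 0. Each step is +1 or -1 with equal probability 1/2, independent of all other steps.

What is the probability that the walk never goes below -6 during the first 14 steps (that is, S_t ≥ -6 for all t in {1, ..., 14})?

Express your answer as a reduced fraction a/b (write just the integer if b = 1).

Answer: 3861/4096

Derivation:
Let f(t,s) = #length-t paths at position s with S_1..S_t all ≥ -6.
f(t,s) = f(t-1,s-1) + f(t-1,s+1) for s ≥ -6; f(t,s) = 0 for s < -6.
t=0: f(0,0)=1
t=1: f(1,-1)=1 f(1,1)=1
t=2: f(2,-2)=1 f(2,0)=2 f(2,2)=1
t=3: f(3,-3)=1 f(3,-1)=3 f(3,1)=3 f(3,3)=1
t=4: f(4,-4)=1 f(4,-2)=4 f(4,0)=6 f(4,2)=4 f(4,4)=1
t=5: f(5,-5)=1 f(5,-3)=5 f(5,-1)=10 f(5,1)=10 f(5,3)=5 f(5,5)=1
t=6: f(6,-6)=1 f(6,-4)=6 f(6,-2)=15 f(6,0)=20 f(6,2)=15 f(6,4)=6 f(6,6)=1
t=7: f(7,-5)=7 f(7,-3)=21 f(7,-1)=35 f(7,1)=35 f(7,3)=21 f(7,5)=7 f(7,7)=1
t=8: f(8,-6)=7 f(8,-4)=28 f(8,-2)=56 f(8,0)=70 f(8,2)=56 f(8,4)=28 f(8,6)=8 f(8,8)=1
t=9: f(9,-5)=35 f(9,-3)=84 f(9,-1)=126 f(9,1)=126 f(9,3)=84 f(9,5)=36 f(9,7)=9 f(9,9)=1
t=10: f(10,-6)=35 f(10,-4)=119 f(10,-2)=210 f(10,0)=252 f(10,2)=210 f(10,4)=120 f(10,6)=45 f(10,8)=10 f(10,10)=1
t=11: f(11,-5)=154 f(11,-3)=329 f(11,-1)=462 f(11,1)=462 f(11,3)=330 f(11,5)=165 f(11,7)=55 f(11,9)=11 f(11,11)=1
t=12: f(12,-6)=154 f(12,-4)=483 f(12,-2)=791 f(12,0)=924 f(12,2)=792 f(12,4)=495 f(12,6)=220 f(12,8)=66 f(12,10)=12 f(12,12)=1
t=13: f(13,-5)=637 f(13,-3)=1274 f(13,-1)=1715 f(13,1)=1716 f(13,3)=1287 f(13,5)=715 f(13,7)=286 f(13,9)=78 f(13,11)=13 f(13,13)=1
t=14: f(14,-6)=637 f(14,-4)=1911 f(14,-2)=2989 f(14,0)=3431 f(14,2)=3003 f(14,4)=2002 f(14,6)=1001 f(14,8)=364 f(14,10)=91 f(14,12)=14 f(14,14)=1
Σ_s f(14,s) = 15444
P = 15444/16384 = 3861/4096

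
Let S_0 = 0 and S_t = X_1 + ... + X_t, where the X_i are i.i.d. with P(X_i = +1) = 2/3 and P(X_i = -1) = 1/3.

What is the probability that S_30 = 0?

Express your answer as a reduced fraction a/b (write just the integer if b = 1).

To be at 0 after 30 steps: need exactly 15 steps of +1 and 15 of -1.
Number of such sequences: C(30,15) = 155117520
Each has probability (2/3)^15 · (1/3)^15 = 32768/205891132094649
P = 155117520 · 32768/205891132094649 = 564765655040/22876792454961

Answer: 564765655040/22876792454961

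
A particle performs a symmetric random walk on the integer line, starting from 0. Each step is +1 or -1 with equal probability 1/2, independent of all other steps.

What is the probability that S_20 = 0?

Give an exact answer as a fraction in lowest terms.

Answer: 46189/262144

Derivation:
To return to 0 after 20 steps: need exactly 10 steps of +1 and 10 of -1.
Favorable paths: C(20,10) = 184756
Total paths: 2^20 = 1048576
P = 184756/1048576 = 46189/262144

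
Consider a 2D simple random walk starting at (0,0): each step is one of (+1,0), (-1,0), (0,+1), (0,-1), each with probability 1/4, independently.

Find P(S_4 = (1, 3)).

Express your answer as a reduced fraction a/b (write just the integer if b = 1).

Let h be the number of horizontal steps (so 4-h are vertical). To end at (1,3) need (h+1)/2 right-steps and ((4-h)+3)/2 up-steps.
Sum over h with 1 ≤ h ≤ 1, h ≡ 1 (mod 2), 4-h ≡ 1 (mod 2):
h=1: C(4,1)·C(1,1)·C(3,3) = 4·1·1 = 4
Total favorable: 4
Total paths: 4^4 = 256
P = 4/256 = 1/64

Answer: 1/64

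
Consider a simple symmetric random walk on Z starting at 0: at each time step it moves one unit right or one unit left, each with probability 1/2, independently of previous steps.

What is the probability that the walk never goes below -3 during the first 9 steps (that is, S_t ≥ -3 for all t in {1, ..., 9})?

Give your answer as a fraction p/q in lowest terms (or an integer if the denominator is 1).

Answer: 105/128

Derivation:
Let f(t,s) = #length-t paths at position s with S_1..S_t all ≥ -3.
f(t,s) = f(t-1,s-1) + f(t-1,s+1) for s ≥ -3; f(t,s) = 0 for s < -3.
t=0: f(0,0)=1
t=1: f(1,-1)=1 f(1,1)=1
t=2: f(2,-2)=1 f(2,0)=2 f(2,2)=1
t=3: f(3,-3)=1 f(3,-1)=3 f(3,1)=3 f(3,3)=1
t=4: f(4,-2)=4 f(4,0)=6 f(4,2)=4 f(4,4)=1
t=5: f(5,-3)=4 f(5,-1)=10 f(5,1)=10 f(5,3)=5 f(5,5)=1
t=6: f(6,-2)=14 f(6,0)=20 f(6,2)=15 f(6,4)=6 f(6,6)=1
t=7: f(7,-3)=14 f(7,-1)=34 f(7,1)=35 f(7,3)=21 f(7,5)=7 f(7,7)=1
t=8: f(8,-2)=48 f(8,0)=69 f(8,2)=56 f(8,4)=28 f(8,6)=8 f(8,8)=1
t=9: f(9,-3)=48 f(9,-1)=117 f(9,1)=125 f(9,3)=84 f(9,5)=36 f(9,7)=9 f(9,9)=1
Σ_s f(9,s) = 420
P = 420/512 = 105/128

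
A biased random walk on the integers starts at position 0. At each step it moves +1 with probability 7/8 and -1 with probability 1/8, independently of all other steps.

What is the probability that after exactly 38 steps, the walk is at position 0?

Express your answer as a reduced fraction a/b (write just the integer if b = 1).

Answer: 50362119669445455096265425/2596148429267413814265248164610048

Derivation:
To be at 0 after 38 steps: need exactly 19 steps of +1 and 19 of -1.
Number of such sequences: C(38,19) = 35345263800
Each has probability (7/8)^19 · (1/8)^19 = 11398895185373143/20769187434139310514121985316880384
P = 35345263800 · 11398895185373143/20769187434139310514121985316880384 = 50362119669445455096265425/2596148429267413814265248164610048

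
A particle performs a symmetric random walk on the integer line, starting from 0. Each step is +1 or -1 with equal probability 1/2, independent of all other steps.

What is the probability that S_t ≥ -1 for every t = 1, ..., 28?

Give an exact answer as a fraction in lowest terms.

Answer: 9694845/33554432

Derivation:
Let f(t,s) = #length-t paths at position s with S_1..S_t all ≥ -1.
f(t,s) = f(t-1,s-1) + f(t-1,s+1) for s ≥ -1; f(t,s) = 0 for s < -1.
t=0: f(0,0)=1
t=1: f(1,-1)=1 f(1,1)=1
t=2: f(2,0)=2 f(2,2)=1
t=3: f(3,-1)=2 f(3,1)=3 f(3,3)=1
t=4: f(4,0)=5 f(4,2)=4 f(4,4)=1
t=5: f(5,-1)=5 f(5,1)=9 f(5,3)=5 f(5,5)=1
t=6: f(6,0)=14 f(6,2)=14 f(6,4)=6 f(6,6)=1
t=7: f(7,-1)=14 f(7,1)=28 f(7,3)=20 f(7,5)=7 f(7,7)=1
t=8: f(8,0)=42 f(8,2)=48 f(8,4)=27 f(8,6)=8 f(8,8)=1
t=9: f(9,-1)=42 f(9,1)=90 f(9,3)=75 f(9,5)=35 f(9,7)=9 f(9,9)=1
t=10: f(10,0)=132 f(10,2)=165 f(10,4)=110 f(10,6)=44 f(10,8)=10 f(10,10)=1
t=11: f(11,-1)=132 f(11,1)=297 f(11,3)=275 f(11,5)=154 f(11,7)=54 f(11,9)=11 f(11,11)=1
t=12: f(12,0)=429 f(12,2)=572 f(12,4)=429 f(12,6)=208 f(12,8)=65 f(12,10)=12 f(12,12)=1
t=13: f(13,-1)=429 f(13,1)=1001 f(13,3)=1001 f(13,5)=637 f(13,7)=273 f(13,9)=77 f(13,11)=13 f(13,13)=1
t=14: f(14,0)=1430 f(14,2)=2002 f(14,4)=1638 f(14,6)=910 f(14,8)=350 f(14,10)=90 f(14,12)=14 f(14,14)=1
t=15: f(15,-1)=1430 f(15,1)=3432 f(15,3)=3640 f(15,5)=2548 f(15,7)=1260 f(15,9)=440 f(15,11)=104 f(15,13)=15 f(15,15)=1
t=16: f(16,0)=4862 f(16,2)=7072 f(16,4)=6188 f(16,6)=3808 f(16,8)=1700 f(16,10)=544 f(16,12)=119 f(16,14)=16 f(16,16)=1
t=17: f(17,-1)=4862 f(17,1)=11934 f(17,3)=13260 f(17,5)=9996 f(17,7)=5508 f(17,9)=2244 f(17,11)=663 f(17,13)=135 f(17,15)=17 f(17,17)=1
t=18: f(18,0)=16796 f(18,2)=25194 f(18,4)=23256 f(18,6)=15504 f(18,8)=7752 f(18,10)=2907 f(18,12)=798 f(18,14)=152 f(18,16)=18 f(18,18)=1
t=19: f(19,-1)=16796 f(19,1)=41990 f(19,3)=48450 f(19,5)=38760 f(19,7)=23256 f(19,9)=10659 f(19,11)=3705 f(19,13)=950 f(19,15)=170 f(19,17)=19 f(19,19)=1
t=20: f(20,0)=58786 f(20,2)=90440 f(20,4)=87210 f(20,6)=62016 f(20,8)=33915 f(20,10)=14364 f(20,12)=4655 f(20,14)=1120 f(20,16)=189 f(20,18)=20 f(20,20)=1
t=21: f(21,-1)=58786 f(21,1)=149226 f(21,3)=177650 f(21,5)=149226 f(21,7)=95931 f(21,9)=48279 f(21,11)=19019 f(21,13)=5775 f(21,15)=1309 f(21,17)=209 f(21,19)=21 f(21,21)=1
t=22: f(22,0)=208012 f(22,2)=326876 f(22,4)=326876 f(22,6)=245157 f(22,8)=144210 f(22,10)=67298 f(22,12)=24794 f(22,14)=7084 f(22,16)=1518 f(22,18)=230 f(22,20)=22 f(22,22)=1
t=23: f(23,-1)=208012 f(23,1)=534888 f(23,3)=653752 f(23,5)=572033 f(23,7)=389367 f(23,9)=211508 f(23,11)=92092 f(23,13)=31878 f(23,15)=8602 f(23,17)=1748 f(23,19)=252 f(23,21)=23 f(23,23)=1
t=24: f(24,0)=742900 f(24,2)=1188640 f(24,4)=1225785 f(24,6)=961400 f(24,8)=600875 f(24,10)=303600 f(24,12)=123970 f(24,14)=40480 f(24,16)=10350 f(24,18)=2000 f(24,20)=275 f(24,22)=24 f(24,24)=1
t=25: f(25,-1)=742900 f(25,1)=1931540 f(25,3)=2414425 f(25,5)=2187185 f(25,7)=1562275 f(25,9)=904475 f(25,11)=427570 f(25,13)=164450 f(25,15)=50830 f(25,17)=12350 f(25,19)=2275 f(25,21)=299 f(25,23)=25 f(25,25)=1
t=26: f(26,0)=2674440 f(26,2)=4345965 f(26,4)=4601610 f(26,6)=3749460 f(26,8)=2466750 f(26,10)=1332045 f(26,12)=592020 f(26,14)=215280 f(26,16)=63180 f(26,18)=14625 f(26,20)=2574 f(26,22)=324 f(26,24)=26 f(26,26)=1
t=27: f(27,-1)=2674440 f(27,1)=7020405 f(27,3)=8947575 f(27,5)=8351070 f(27,7)=6216210 f(27,9)=3798795 f(27,11)=1924065 f(27,13)=807300 f(27,15)=278460 f(27,17)=77805 f(27,19)=17199 f(27,21)=2898 f(27,23)=350 f(27,25)=27 f(27,27)=1
t=28: f(28,0)=9694845 f(28,2)=15967980 f(28,4)=17298645 f(28,6)=14567280 f(28,8)=10015005 f(28,10)=5722860 f(28,12)=2731365 f(28,14)=1085760 f(28,16)=356265 f(28,18)=95004 f(28,20)=20097 f(28,22)=3248 f(28,24)=377 f(28,26)=28 f(28,28)=1
Σ_s f(28,s) = 77558760
P = 77558760/268435456 = 9694845/33554432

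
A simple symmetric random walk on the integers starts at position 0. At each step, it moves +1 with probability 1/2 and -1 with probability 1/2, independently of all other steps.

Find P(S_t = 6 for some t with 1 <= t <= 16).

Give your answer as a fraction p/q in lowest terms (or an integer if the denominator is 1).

Answer: 4701/32768

Derivation:
Count via complement. Let g(t,s) = #length-t paths at position s with S_1..S_t all ≠ 6.
g(t,s) = g(t-1,s-1) + g(t-1,s+1) for s ≠ 6; g(t,6) = 0.
t=0: g(0,0)=1
t=1: g(1,-1)=1 g(1,1)=1
t=2: g(2,-2)=1 g(2,0)=2 g(2,2)=1
t=3: g(3,-3)=1 g(3,-1)=3 g(3,1)=3 g(3,3)=1
t=4: g(4,-4)=1 g(4,-2)=4 g(4,0)=6 g(4,2)=4 g(4,4)=1
t=5: g(5,-5)=1 g(5,-3)=5 g(5,-1)=10 g(5,1)=10 g(5,3)=5 g(5,5)=1
t=6: g(6,-6)=1 g(6,-4)=6 g(6,-2)=15 g(6,0)=20 g(6,2)=15 g(6,4)=6
t=7: g(7,-7)=1 g(7,-5)=7 g(7,-3)=21 g(7,-1)=35 g(7,1)=35 g(7,3)=21 g(7,5)=6
t=8: g(8,-8)=1 g(8,-6)=8 g(8,-4)=28 g(8,-2)=56 g(8,0)=70 g(8,2)=56 g(8,4)=27
t=9: g(9,-9)=1 g(9,-7)=9 g(9,-5)=36 g(9,-3)=84 g(9,-1)=126 g(9,1)=126 g(9,3)=83 g(9,5)=27
t=10: g(10,-10)=1 g(10,-8)=10 g(10,-6)=45 g(10,-4)=120 g(10,-2)=210 g(10,0)=252 g(10,2)=209 g(10,4)=110
t=11: g(11,-11)=1 g(11,-9)=11 g(11,-7)=55 g(11,-5)=165 g(11,-3)=330 g(11,-1)=462 g(11,1)=461 g(11,3)=319 g(11,5)=110
t=12: g(12,-12)=1 g(12,-10)=12 g(12,-8)=66 g(12,-6)=220 g(12,-4)=495 g(12,-2)=792 g(12,0)=923 g(12,2)=780 g(12,4)=429
t=13: g(13,-13)=1 g(13,-11)=13 g(13,-9)=78 g(13,-7)=286 g(13,-5)=715 g(13,-3)=1287 g(13,-1)=1715 g(13,1)=1703 g(13,3)=1209 g(13,5)=429
t=14: g(14,-14)=1 g(14,-12)=14 g(14,-10)=91 g(14,-8)=364 g(14,-6)=1001 g(14,-4)=2002 g(14,-2)=3002 g(14,0)=3418 g(14,2)=2912 g(14,4)=1638
t=15: g(15,-15)=1 g(15,-13)=15 g(15,-11)=105 g(15,-9)=455 g(15,-7)=1365 g(15,-5)=3003 g(15,-3)=5004 g(15,-1)=6420 g(15,1)=6330 g(15,3)=4550 g(15,5)=1638
t=16: g(16,-16)=1 g(16,-14)=16 g(16,-12)=120 g(16,-10)=560 g(16,-8)=1820 g(16,-6)=4368 g(16,-4)=8007 g(16,-2)=11424 g(16,0)=12750 g(16,2)=10880 g(16,4)=6188
Paths never hitting 6: Σ_s g(16,s) = 56134
Paths hitting 6: 2^16 - 56134 = 9402
P = 9402/65536 = 4701/32768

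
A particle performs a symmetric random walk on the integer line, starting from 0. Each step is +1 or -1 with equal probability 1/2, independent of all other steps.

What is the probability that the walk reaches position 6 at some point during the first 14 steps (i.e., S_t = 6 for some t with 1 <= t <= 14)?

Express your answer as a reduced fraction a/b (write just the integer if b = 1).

Count via complement. Let g(t,s) = #length-t paths at position s with S_1..S_t all ≠ 6.
g(t,s) = g(t-1,s-1) + g(t-1,s+1) for s ≠ 6; g(t,6) = 0.
t=0: g(0,0)=1
t=1: g(1,-1)=1 g(1,1)=1
t=2: g(2,-2)=1 g(2,0)=2 g(2,2)=1
t=3: g(3,-3)=1 g(3,-1)=3 g(3,1)=3 g(3,3)=1
t=4: g(4,-4)=1 g(4,-2)=4 g(4,0)=6 g(4,2)=4 g(4,4)=1
t=5: g(5,-5)=1 g(5,-3)=5 g(5,-1)=10 g(5,1)=10 g(5,3)=5 g(5,5)=1
t=6: g(6,-6)=1 g(6,-4)=6 g(6,-2)=15 g(6,0)=20 g(6,2)=15 g(6,4)=6
t=7: g(7,-7)=1 g(7,-5)=7 g(7,-3)=21 g(7,-1)=35 g(7,1)=35 g(7,3)=21 g(7,5)=6
t=8: g(8,-8)=1 g(8,-6)=8 g(8,-4)=28 g(8,-2)=56 g(8,0)=70 g(8,2)=56 g(8,4)=27
t=9: g(9,-9)=1 g(9,-7)=9 g(9,-5)=36 g(9,-3)=84 g(9,-1)=126 g(9,1)=126 g(9,3)=83 g(9,5)=27
t=10: g(10,-10)=1 g(10,-8)=10 g(10,-6)=45 g(10,-4)=120 g(10,-2)=210 g(10,0)=252 g(10,2)=209 g(10,4)=110
t=11: g(11,-11)=1 g(11,-9)=11 g(11,-7)=55 g(11,-5)=165 g(11,-3)=330 g(11,-1)=462 g(11,1)=461 g(11,3)=319 g(11,5)=110
t=12: g(12,-12)=1 g(12,-10)=12 g(12,-8)=66 g(12,-6)=220 g(12,-4)=495 g(12,-2)=792 g(12,0)=923 g(12,2)=780 g(12,4)=429
t=13: g(13,-13)=1 g(13,-11)=13 g(13,-9)=78 g(13,-7)=286 g(13,-5)=715 g(13,-3)=1287 g(13,-1)=1715 g(13,1)=1703 g(13,3)=1209 g(13,5)=429
t=14: g(14,-14)=1 g(14,-12)=14 g(14,-10)=91 g(14,-8)=364 g(14,-6)=1001 g(14,-4)=2002 g(14,-2)=3002 g(14,0)=3418 g(14,2)=2912 g(14,4)=1638
Paths never hitting 6: Σ_s g(14,s) = 14443
Paths hitting 6: 2^14 - 14443 = 1941
P = 1941/16384 = 1941/16384

Answer: 1941/16384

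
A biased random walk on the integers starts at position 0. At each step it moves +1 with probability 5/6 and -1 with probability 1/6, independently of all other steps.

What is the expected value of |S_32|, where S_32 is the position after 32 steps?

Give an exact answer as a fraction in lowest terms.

S_32 takes values m ≡ 0 (mod 2) with |m| ≤ 32; P(S_32=m) = C(32,(32+m)/2) · (5/6)^((32+m)/2) · (1/6)^((32-m)/2).
Distribution: P(S=-32)=1/7958661109946400884391936, P(S=-30)=5/248708159685825027637248, P(S=-28)=775/497416319371650055274496, P(S=-26)=19375/248708159685825027637248, P(S=-24)=2809375/994832638743300110548992, P(S=-22)=19665625/248708159685825027637248, P(S=-20)=98328125/55268479930183339474944, P(S=-18)=913046875/27634239965091669737472, P(S=-16)=114130859375/221073919720733357899776, P(S=-14)=570654296875/82902719895275009212416, P(S=-12)=13125048828125/165805439790550018424832, P(S=-10)=65625244140625/82902719895275009212416, P(S=-8)=2296883544921875/331610879581100036849664, P(S=-6)=4417083740234375/82902719895275009212416, P(S=-4)=59946136474609375/165805439790550018424832, P(S=-2)=59946136474609375/27634239965091669737472, P(S=0)=5095421600341796875/442147839441466715799552, P(S=2)=1498653411865234375/27634239965091669737472, P(S=4)=37466335296630859375/165805439790550018424832, P(S=6)=69016933441162109375/82902719895275009212416, P(S=8)=897220134735107421875/331610879581100036849664, P(S=10)=640871524810791015625/82902719895275009212416, P(S=12)=3204357624053955078125/165805439790550018424832, P(S=14)=3482997417449951171875/82902719895275009212416, P(S=16)=17414987087249755859375/221073919720733357899776, P(S=18)=3482997417449951171875/27634239965091669737472, P(S=20)=9377300739288330078125/55268479930183339474944, P(S=22)=46886503696441650390625/248708159685825027637248, P(S=24)=167451798915863037109375/994832638743300110548992, P(S=26)=28870999813079833984375/248708159685825027637248, P(S=28)=28870999813079833984375/497416319371650055274496, P(S=30)=4656612873077392578125/248708159685825027637248, P(S=32)=23283064365386962890625/7958661109946400884391936
E[|S_32|] = Σ_m |m|·P(S_32=m) = 294765396764007947930507/13817119982545834868736

Answer: 294765396764007947930507/13817119982545834868736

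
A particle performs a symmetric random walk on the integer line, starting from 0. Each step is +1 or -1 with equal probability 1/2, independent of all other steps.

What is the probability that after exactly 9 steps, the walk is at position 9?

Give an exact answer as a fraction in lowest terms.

To reach position 9 after 9 steps: need 9 steps of +1 and 0 of -1.
Favorable paths: C(9,9) = 1
Total paths: 2^9 = 512
P = 1/512 = 1/512

Answer: 1/512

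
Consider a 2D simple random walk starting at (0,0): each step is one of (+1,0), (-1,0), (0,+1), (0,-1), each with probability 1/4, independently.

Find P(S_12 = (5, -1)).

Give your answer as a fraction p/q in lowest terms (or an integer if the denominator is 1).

Answer: 27225/4194304

Derivation:
Let h be the number of horizontal steps (so 12-h are vertical). To end at (5,-1) need (h+5)/2 right-steps and ((12-h)-1)/2 up-steps.
Sum over h with 5 ≤ h ≤ 11, h ≡ 1 (mod 2), 12-h ≡ 1 (mod 2):
h=5: C(12,5)·C(5,5)·C(7,3) = 792·1·35 = 27720
h=7: C(12,7)·C(7,6)·C(5,2) = 792·7·10 = 55440
h=9: C(12,9)·C(9,7)·C(3,1) = 220·36·3 = 23760
h=11: C(12,11)·C(11,8)·C(1,0) = 12·165·1 = 1980
Total favorable: 108900
Total paths: 4^12 = 16777216
P = 108900/16777216 = 27225/4194304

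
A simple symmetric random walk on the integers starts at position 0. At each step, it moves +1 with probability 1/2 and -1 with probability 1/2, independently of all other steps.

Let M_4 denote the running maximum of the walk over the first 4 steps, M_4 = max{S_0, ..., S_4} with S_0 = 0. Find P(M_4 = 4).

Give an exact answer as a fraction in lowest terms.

Answer: 1/16

Derivation:
Let M_4 = max(S_0,...,S_4). Use the reflection principle: for j ≥ 1, #{paths with M_4 ≥ j} = #{S_4 ≥ j} + #{S_4 ≥ j+1}.
By reflection, #{M_4 ≥ 4} = #{S_4 ≥ 4} + #{S_4 ≥ 5} = 1 + 0 = 1.
#{M_4 ≥ 5} = #{S_4 ≥ 5} + #{S_4 ≥ 6} = 0 + 0 = 0.
#{M_4 = 4} = 1 - 0 = 1.
P(M_4 = 4) = 1/16 = 1/16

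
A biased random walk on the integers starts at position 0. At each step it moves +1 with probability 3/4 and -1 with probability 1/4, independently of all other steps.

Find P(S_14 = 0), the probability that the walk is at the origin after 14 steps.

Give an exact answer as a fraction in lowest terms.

To be at 0 after 14 steps: need exactly 7 steps of +1 and 7 of -1.
Number of such sequences: C(14,7) = 3432
Each has probability (3/4)^7 · (1/4)^7 = 2187/268435456
P = 3432 · 2187/268435456 = 938223/33554432

Answer: 938223/33554432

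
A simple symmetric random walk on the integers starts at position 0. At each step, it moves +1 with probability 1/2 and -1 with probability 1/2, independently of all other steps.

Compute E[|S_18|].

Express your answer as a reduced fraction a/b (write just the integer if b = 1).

S_18 takes values m ≡ 0 (mod 2) with |m| ≤ 18; P(S_18=m) = C(18,(18+m)/2)/2^18.
Total paths: 2^18 = 262144
Distribution: P(S=-18)=1/262144, P(S=-16)=18/262144, P(S=-14)=153/262144, P(S=-12)=816/262144, P(S=-10)=3060/262144, P(S=-8)=8568/262144, P(S=-6)=18564/262144, P(S=-4)=31824/262144, P(S=-2)=43758/262144, P(S=0)=48620/262144, P(S=2)=43758/262144, P(S=4)=31824/262144, P(S=6)=18564/262144, P(S=8)=8568/262144, P(S=10)=3060/262144, P(S=12)=816/262144, P(S=14)=153/262144, P(S=16)=18/262144, P(S=18)=1/262144
E[|S_18|] = Σ_m |m|·P(S_18=m) = 875160/262144 = 109395/32768

Answer: 109395/32768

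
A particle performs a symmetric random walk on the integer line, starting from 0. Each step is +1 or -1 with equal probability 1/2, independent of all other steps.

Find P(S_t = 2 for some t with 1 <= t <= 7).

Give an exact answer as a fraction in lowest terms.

Count via complement. Let g(t,s) = #length-t paths at position s with S_1..S_t all ≠ 2.
g(t,s) = g(t-1,s-1) + g(t-1,s+1) for s ≠ 2; g(t,2) = 0.
t=0: g(0,0)=1
t=1: g(1,-1)=1 g(1,1)=1
t=2: g(2,-2)=1 g(2,0)=2
t=3: g(3,-3)=1 g(3,-1)=3 g(3,1)=2
t=4: g(4,-4)=1 g(4,-2)=4 g(4,0)=5
t=5: g(5,-5)=1 g(5,-3)=5 g(5,-1)=9 g(5,1)=5
t=6: g(6,-6)=1 g(6,-4)=6 g(6,-2)=14 g(6,0)=14
t=7: g(7,-7)=1 g(7,-5)=7 g(7,-3)=20 g(7,-1)=28 g(7,1)=14
Paths never hitting 2: Σ_s g(7,s) = 70
Paths hitting 2: 2^7 - 70 = 58
P = 58/128 = 29/64

Answer: 29/64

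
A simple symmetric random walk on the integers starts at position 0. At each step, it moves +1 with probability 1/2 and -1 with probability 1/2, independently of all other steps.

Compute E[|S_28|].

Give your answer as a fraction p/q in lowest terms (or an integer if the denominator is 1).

Answer: 35102025/8388608

Derivation:
S_28 takes values m ≡ 0 (mod 2) with |m| ≤ 28; P(S_28=m) = C(28,(28+m)/2)/2^28.
Total paths: 2^28 = 268435456
Distribution: P(S=-28)=1/268435456, P(S=-26)=28/268435456, P(S=-24)=378/268435456, P(S=-22)=3276/268435456, P(S=-20)=20475/268435456, P(S=-18)=98280/268435456, P(S=-16)=376740/268435456, P(S=-14)=1184040/268435456, P(S=-12)=3108105/268435456, P(S=-10)=6906900/268435456, P(S=-8)=13123110/268435456, P(S=-6)=21474180/268435456, P(S=-4)=30421755/268435456, P(S=-2)=37442160/268435456, P(S=0)=40116600/268435456, P(S=2)=37442160/268435456, P(S=4)=30421755/268435456, P(S=6)=21474180/268435456, P(S=8)=13123110/268435456, P(S=10)=6906900/268435456, P(S=12)=3108105/268435456, P(S=14)=1184040/268435456, P(S=16)=376740/268435456, P(S=18)=98280/268435456, P(S=20)=20475/268435456, P(S=22)=3276/268435456, P(S=24)=378/268435456, P(S=26)=28/268435456, P(S=28)=1/268435456
E[|S_28|] = Σ_m |m|·P(S_28=m) = 1123264800/268435456 = 35102025/8388608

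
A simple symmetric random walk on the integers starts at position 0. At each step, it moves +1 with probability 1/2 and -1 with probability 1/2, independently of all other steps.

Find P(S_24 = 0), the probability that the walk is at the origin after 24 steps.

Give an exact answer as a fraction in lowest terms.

Answer: 676039/4194304

Derivation:
To return to 0 after 24 steps: need exactly 12 steps of +1 and 12 of -1.
Favorable paths: C(24,12) = 2704156
Total paths: 2^24 = 16777216
P = 2704156/16777216 = 676039/4194304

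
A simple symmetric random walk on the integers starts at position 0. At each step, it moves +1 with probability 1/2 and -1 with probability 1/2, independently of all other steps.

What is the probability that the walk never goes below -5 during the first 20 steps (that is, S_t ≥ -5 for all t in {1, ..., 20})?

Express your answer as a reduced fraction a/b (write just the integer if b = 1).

Let f(t,s) = #length-t paths at position s with S_1..S_t all ≥ -5.
f(t,s) = f(t-1,s-1) + f(t-1,s+1) for s ≥ -5; f(t,s) = 0 for s < -5.
t=0: f(0,0)=1
t=1: f(1,-1)=1 f(1,1)=1
t=2: f(2,-2)=1 f(2,0)=2 f(2,2)=1
t=3: f(3,-3)=1 f(3,-1)=3 f(3,1)=3 f(3,3)=1
t=4: f(4,-4)=1 f(4,-2)=4 f(4,0)=6 f(4,2)=4 f(4,4)=1
t=5: f(5,-5)=1 f(5,-3)=5 f(5,-1)=10 f(5,1)=10 f(5,3)=5 f(5,5)=1
t=6: f(6,-4)=6 f(6,-2)=15 f(6,0)=20 f(6,2)=15 f(6,4)=6 f(6,6)=1
t=7: f(7,-5)=6 f(7,-3)=21 f(7,-1)=35 f(7,1)=35 f(7,3)=21 f(7,5)=7 f(7,7)=1
t=8: f(8,-4)=27 f(8,-2)=56 f(8,0)=70 f(8,2)=56 f(8,4)=28 f(8,6)=8 f(8,8)=1
t=9: f(9,-5)=27 f(9,-3)=83 f(9,-1)=126 f(9,1)=126 f(9,3)=84 f(9,5)=36 f(9,7)=9 f(9,9)=1
t=10: f(10,-4)=110 f(10,-2)=209 f(10,0)=252 f(10,2)=210 f(10,4)=120 f(10,6)=45 f(10,8)=10 f(10,10)=1
t=11: f(11,-5)=110 f(11,-3)=319 f(11,-1)=461 f(11,1)=462 f(11,3)=330 f(11,5)=165 f(11,7)=55 f(11,9)=11 f(11,11)=1
t=12: f(12,-4)=429 f(12,-2)=780 f(12,0)=923 f(12,2)=792 f(12,4)=495 f(12,6)=220 f(12,8)=66 f(12,10)=12 f(12,12)=1
t=13: f(13,-5)=429 f(13,-3)=1209 f(13,-1)=1703 f(13,1)=1715 f(13,3)=1287 f(13,5)=715 f(13,7)=286 f(13,9)=78 f(13,11)=13 f(13,13)=1
t=14: f(14,-4)=1638 f(14,-2)=2912 f(14,0)=3418 f(14,2)=3002 f(14,4)=2002 f(14,6)=1001 f(14,8)=364 f(14,10)=91 f(14,12)=14 f(14,14)=1
t=15: f(15,-5)=1638 f(15,-3)=4550 f(15,-1)=6330 f(15,1)=6420 f(15,3)=5004 f(15,5)=3003 f(15,7)=1365 f(15,9)=455 f(15,11)=105 f(15,13)=15 f(15,15)=1
t=16: f(16,-4)=6188 f(16,-2)=10880 f(16,0)=12750 f(16,2)=11424 f(16,4)=8007 f(16,6)=4368 f(16,8)=1820 f(16,10)=560 f(16,12)=120 f(16,14)=16 f(16,16)=1
t=17: f(17,-5)=6188 f(17,-3)=17068 f(17,-1)=23630 f(17,1)=24174 f(17,3)=19431 f(17,5)=12375 f(17,7)=6188 f(17,9)=2380 f(17,11)=680 f(17,13)=136 f(17,15)=17 f(17,17)=1
t=18: f(18,-4)=23256 f(18,-2)=40698 f(18,0)=47804 f(18,2)=43605 f(18,4)=31806 f(18,6)=18563 f(18,8)=8568 f(18,10)=3060 f(18,12)=816 f(18,14)=153 f(18,16)=18 f(18,18)=1
t=19: f(19,-5)=23256 f(19,-3)=63954 f(19,-1)=88502 f(19,1)=91409 f(19,3)=75411 f(19,5)=50369 f(19,7)=27131 f(19,9)=11628 f(19,11)=3876 f(19,13)=969 f(19,15)=171 f(19,17)=19 f(19,19)=1
t=20: f(20,-4)=87210 f(20,-2)=152456 f(20,0)=179911 f(20,2)=166820 f(20,4)=125780 f(20,6)=77500 f(20,8)=38759 f(20,10)=15504 f(20,12)=4845 f(20,14)=1140 f(20,16)=190 f(20,18)=20 f(20,20)=1
Σ_s f(20,s) = 850136
P = 850136/1048576 = 106267/131072

Answer: 106267/131072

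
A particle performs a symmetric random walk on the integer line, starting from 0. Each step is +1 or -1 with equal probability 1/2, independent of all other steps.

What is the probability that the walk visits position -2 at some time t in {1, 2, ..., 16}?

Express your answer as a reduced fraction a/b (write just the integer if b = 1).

Count via complement. Let g(t,s) = #length-t paths at position s with S_1..S_t all ≠ -2.
g(t,s) = g(t-1,s-1) + g(t-1,s+1) for s ≠ -2; g(t,-2) = 0.
t=0: g(0,0)=1
t=1: g(1,-1)=1 g(1,1)=1
t=2: g(2,0)=2 g(2,2)=1
t=3: g(3,-1)=2 g(3,1)=3 g(3,3)=1
t=4: g(4,0)=5 g(4,2)=4 g(4,4)=1
t=5: g(5,-1)=5 g(5,1)=9 g(5,3)=5 g(5,5)=1
t=6: g(6,0)=14 g(6,2)=14 g(6,4)=6 g(6,6)=1
t=7: g(7,-1)=14 g(7,1)=28 g(7,3)=20 g(7,5)=7 g(7,7)=1
t=8: g(8,0)=42 g(8,2)=48 g(8,4)=27 g(8,6)=8 g(8,8)=1
t=9: g(9,-1)=42 g(9,1)=90 g(9,3)=75 g(9,5)=35 g(9,7)=9 g(9,9)=1
t=10: g(10,0)=132 g(10,2)=165 g(10,4)=110 g(10,6)=44 g(10,8)=10 g(10,10)=1
t=11: g(11,-1)=132 g(11,1)=297 g(11,3)=275 g(11,5)=154 g(11,7)=54 g(11,9)=11 g(11,11)=1
t=12: g(12,0)=429 g(12,2)=572 g(12,4)=429 g(12,6)=208 g(12,8)=65 g(12,10)=12 g(12,12)=1
t=13: g(13,-1)=429 g(13,1)=1001 g(13,3)=1001 g(13,5)=637 g(13,7)=273 g(13,9)=77 g(13,11)=13 g(13,13)=1
t=14: g(14,0)=1430 g(14,2)=2002 g(14,4)=1638 g(14,6)=910 g(14,8)=350 g(14,10)=90 g(14,12)=14 g(14,14)=1
t=15: g(15,-1)=1430 g(15,1)=3432 g(15,3)=3640 g(15,5)=2548 g(15,7)=1260 g(15,9)=440 g(15,11)=104 g(15,13)=15 g(15,15)=1
t=16: g(16,0)=4862 g(16,2)=7072 g(16,4)=6188 g(16,6)=3808 g(16,8)=1700 g(16,10)=544 g(16,12)=119 g(16,14)=16 g(16,16)=1
Paths never hitting -2: Σ_s g(16,s) = 24310
Paths hitting -2: 2^16 - 24310 = 41226
P = 41226/65536 = 20613/32768

Answer: 20613/32768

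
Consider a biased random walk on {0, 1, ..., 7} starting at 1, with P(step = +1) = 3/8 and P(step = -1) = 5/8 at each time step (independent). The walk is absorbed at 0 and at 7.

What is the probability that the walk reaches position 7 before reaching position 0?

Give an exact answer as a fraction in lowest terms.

Answer: 729/37969

Derivation:
Biased walk: p = 3/8, q = 5/8, r = q/p = 5/3
Gambler's ruin: P(hit 7 before 0 | start at 1) = (1 - r^a)/(1 - r^N)
r^1 = 5/3; r^7 = 78125/2187
P = (1 - 5/3) / (1 - 78125/2187) = -2/3 / -75938/2187 = 729/37969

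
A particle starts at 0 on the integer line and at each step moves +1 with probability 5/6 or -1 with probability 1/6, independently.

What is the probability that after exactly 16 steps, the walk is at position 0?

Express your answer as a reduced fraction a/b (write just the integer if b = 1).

To be at 0 after 16 steps: need exactly 8 steps of +1 and 8 of -1.
Number of such sequences: C(16,8) = 12870
Each has probability (5/6)^8 · (1/6)^8 = 390625/2821109907456
P = 12870 · 390625/2821109907456 = 279296875/156728328192

Answer: 279296875/156728328192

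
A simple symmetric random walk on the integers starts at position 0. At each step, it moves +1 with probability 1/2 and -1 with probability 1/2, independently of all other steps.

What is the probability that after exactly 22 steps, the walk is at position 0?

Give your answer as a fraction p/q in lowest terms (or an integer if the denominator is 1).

To return to 0 after 22 steps: need exactly 11 steps of +1 and 11 of -1.
Favorable paths: C(22,11) = 705432
Total paths: 2^22 = 4194304
P = 705432/4194304 = 88179/524288

Answer: 88179/524288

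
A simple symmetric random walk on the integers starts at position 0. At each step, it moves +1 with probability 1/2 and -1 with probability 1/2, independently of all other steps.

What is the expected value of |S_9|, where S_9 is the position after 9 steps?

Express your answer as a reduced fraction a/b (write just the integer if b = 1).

Answer: 315/128

Derivation:
S_9 takes values m ≡ 1 (mod 2) with |m| ≤ 9; P(S_9=m) = C(9,(9+m)/2)/2^9.
Total paths: 2^9 = 512
Distribution: P(S=-9)=1/512, P(S=-7)=9/512, P(S=-5)=36/512, P(S=-3)=84/512, P(S=-1)=126/512, P(S=1)=126/512, P(S=3)=84/512, P(S=5)=36/512, P(S=7)=9/512, P(S=9)=1/512
E[|S_9|] = Σ_m |m|·P(S_9=m) = 1260/512 = 315/128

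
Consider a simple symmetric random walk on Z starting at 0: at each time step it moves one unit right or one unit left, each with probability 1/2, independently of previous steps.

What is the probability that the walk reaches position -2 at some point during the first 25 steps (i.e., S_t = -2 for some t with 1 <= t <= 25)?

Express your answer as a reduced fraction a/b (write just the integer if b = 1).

Answer: 2894229/4194304

Derivation:
Count via complement. Let g(t,s) = #length-t paths at position s with S_1..S_t all ≠ -2.
g(t,s) = g(t-1,s-1) + g(t-1,s+1) for s ≠ -2; g(t,-2) = 0.
t=0: g(0,0)=1
t=1: g(1,-1)=1 g(1,1)=1
t=2: g(2,0)=2 g(2,2)=1
t=3: g(3,-1)=2 g(3,1)=3 g(3,3)=1
t=4: g(4,0)=5 g(4,2)=4 g(4,4)=1
t=5: g(5,-1)=5 g(5,1)=9 g(5,3)=5 g(5,5)=1
t=6: g(6,0)=14 g(6,2)=14 g(6,4)=6 g(6,6)=1
t=7: g(7,-1)=14 g(7,1)=28 g(7,3)=20 g(7,5)=7 g(7,7)=1
t=8: g(8,0)=42 g(8,2)=48 g(8,4)=27 g(8,6)=8 g(8,8)=1
t=9: g(9,-1)=42 g(9,1)=90 g(9,3)=75 g(9,5)=35 g(9,7)=9 g(9,9)=1
t=10: g(10,0)=132 g(10,2)=165 g(10,4)=110 g(10,6)=44 g(10,8)=10 g(10,10)=1
t=11: g(11,-1)=132 g(11,1)=297 g(11,3)=275 g(11,5)=154 g(11,7)=54 g(11,9)=11 g(11,11)=1
t=12: g(12,0)=429 g(12,2)=572 g(12,4)=429 g(12,6)=208 g(12,8)=65 g(12,10)=12 g(12,12)=1
t=13: g(13,-1)=429 g(13,1)=1001 g(13,3)=1001 g(13,5)=637 g(13,7)=273 g(13,9)=77 g(13,11)=13 g(13,13)=1
t=14: g(14,0)=1430 g(14,2)=2002 g(14,4)=1638 g(14,6)=910 g(14,8)=350 g(14,10)=90 g(14,12)=14 g(14,14)=1
t=15: g(15,-1)=1430 g(15,1)=3432 g(15,3)=3640 g(15,5)=2548 g(15,7)=1260 g(15,9)=440 g(15,11)=104 g(15,13)=15 g(15,15)=1
t=16: g(16,0)=4862 g(16,2)=7072 g(16,4)=6188 g(16,6)=3808 g(16,8)=1700 g(16,10)=544 g(16,12)=119 g(16,14)=16 g(16,16)=1
t=17: g(17,-1)=4862 g(17,1)=11934 g(17,3)=13260 g(17,5)=9996 g(17,7)=5508 g(17,9)=2244 g(17,11)=663 g(17,13)=135 g(17,15)=17 g(17,17)=1
t=18: g(18,0)=16796 g(18,2)=25194 g(18,4)=23256 g(18,6)=15504 g(18,8)=7752 g(18,10)=2907 g(18,12)=798 g(18,14)=152 g(18,16)=18 g(18,18)=1
t=19: g(19,-1)=16796 g(19,1)=41990 g(19,3)=48450 g(19,5)=38760 g(19,7)=23256 g(19,9)=10659 g(19,11)=3705 g(19,13)=950 g(19,15)=170 g(19,17)=19 g(19,19)=1
t=20: g(20,0)=58786 g(20,2)=90440 g(20,4)=87210 g(20,6)=62016 g(20,8)=33915 g(20,10)=14364 g(20,12)=4655 g(20,14)=1120 g(20,16)=189 g(20,18)=20 g(20,20)=1
t=21: g(21,-1)=58786 g(21,1)=149226 g(21,3)=177650 g(21,5)=149226 g(21,7)=95931 g(21,9)=48279 g(21,11)=19019 g(21,13)=5775 g(21,15)=1309 g(21,17)=209 g(21,19)=21 g(21,21)=1
t=22: g(22,0)=208012 g(22,2)=326876 g(22,4)=326876 g(22,6)=245157 g(22,8)=144210 g(22,10)=67298 g(22,12)=24794 g(22,14)=7084 g(22,16)=1518 g(22,18)=230 g(22,20)=22 g(22,22)=1
t=23: g(23,-1)=208012 g(23,1)=534888 g(23,3)=653752 g(23,5)=572033 g(23,7)=389367 g(23,9)=211508 g(23,11)=92092 g(23,13)=31878 g(23,15)=8602 g(23,17)=1748 g(23,19)=252 g(23,21)=23 g(23,23)=1
t=24: g(24,0)=742900 g(24,2)=1188640 g(24,4)=1225785 g(24,6)=961400 g(24,8)=600875 g(24,10)=303600 g(24,12)=123970 g(24,14)=40480 g(24,16)=10350 g(24,18)=2000 g(24,20)=275 g(24,22)=24 g(24,24)=1
t=25: g(25,-1)=742900 g(25,1)=1931540 g(25,3)=2414425 g(25,5)=2187185 g(25,7)=1562275 g(25,9)=904475 g(25,11)=427570 g(25,13)=164450 g(25,15)=50830 g(25,17)=12350 g(25,19)=2275 g(25,21)=299 g(25,23)=25 g(25,25)=1
Paths never hitting -2: Σ_s g(25,s) = 10400600
Paths hitting -2: 2^25 - 10400600 = 23153832
P = 23153832/33554432 = 2894229/4194304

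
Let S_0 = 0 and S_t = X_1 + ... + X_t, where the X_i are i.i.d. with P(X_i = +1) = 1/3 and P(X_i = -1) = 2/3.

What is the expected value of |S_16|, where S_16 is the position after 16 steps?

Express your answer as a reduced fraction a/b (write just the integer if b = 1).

S_16 takes values m ≡ 0 (mod 2) with |m| ≤ 16; P(S_16=m) = C(16,(16+m)/2) · (1/3)^((16+m)/2) · (2/3)^((16-m)/2).
Distribution: P(S=-16)=65536/43046721, P(S=-14)=524288/43046721, P(S=-12)=655360/14348907, P(S=-10)=4587520/43046721, P(S=-8)=7454720/43046721, P(S=-6)=2981888/14348907, P(S=-4)=8200192/43046721, P(S=-2)=5857280/43046721, P(S=0)=366080/4782969, P(S=2)=1464320/43046721, P(S=4)=512512/43046721, P(S=6)=46592/14348907, P(S=8)=29120/43046721, P(S=10)=4480/43046721, P(S=12)=160/14348907, P(S=14)=32/43046721, P(S=16)=1/43046721
E[|S_16|] = Σ_m |m|·P(S_16=m) = 80595056/14348907

Answer: 80595056/14348907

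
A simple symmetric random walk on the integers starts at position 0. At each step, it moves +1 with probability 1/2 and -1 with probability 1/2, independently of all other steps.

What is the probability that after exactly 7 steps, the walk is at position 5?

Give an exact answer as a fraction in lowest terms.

To reach position 5 after 7 steps: need 6 steps of +1 and 1 of -1.
Favorable paths: C(7,6) = 7
Total paths: 2^7 = 128
P = 7/128 = 7/128

Answer: 7/128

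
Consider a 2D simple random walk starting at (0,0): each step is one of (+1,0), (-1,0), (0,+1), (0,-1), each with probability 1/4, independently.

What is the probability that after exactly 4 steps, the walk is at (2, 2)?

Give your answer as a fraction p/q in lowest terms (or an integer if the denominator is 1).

Answer: 3/128

Derivation:
Let h be the number of horizontal steps (so 4-h are vertical). To end at (2,2) need (h+2)/2 right-steps and ((4-h)+2)/2 up-steps.
Sum over h with 2 ≤ h ≤ 2, h ≡ 0 (mod 2), 4-h ≡ 0 (mod 2):
h=2: C(4,2)·C(2,2)·C(2,2) = 6·1·1 = 6
Total favorable: 6
Total paths: 4^4 = 256
P = 6/256 = 3/128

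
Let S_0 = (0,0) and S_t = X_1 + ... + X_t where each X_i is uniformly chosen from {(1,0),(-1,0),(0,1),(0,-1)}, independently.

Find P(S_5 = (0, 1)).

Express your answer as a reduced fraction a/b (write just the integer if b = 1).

Answer: 25/256

Derivation:
Let h be the number of horizontal steps (so 5-h are vertical). To end at (0,1) need (h+0)/2 right-steps and ((5-h)+1)/2 up-steps.
Sum over h with 0 ≤ h ≤ 4, h ≡ 0 (mod 2), 5-h ≡ 1 (mod 2):
h=0: C(5,0)·C(0,0)·C(5,3) = 1·1·10 = 10
h=2: C(5,2)·C(2,1)·C(3,2) = 10·2·3 = 60
h=4: C(5,4)·C(4,2)·C(1,1) = 5·6·1 = 30
Total favorable: 100
Total paths: 4^5 = 1024
P = 100/1024 = 25/256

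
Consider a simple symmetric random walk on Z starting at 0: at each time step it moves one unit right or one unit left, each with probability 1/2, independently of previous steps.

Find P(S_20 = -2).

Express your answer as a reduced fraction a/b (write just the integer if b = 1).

To reach position -2 after 20 steps: need 9 steps of +1 and 11 of -1.
Favorable paths: C(20,9) = 167960
Total paths: 2^20 = 1048576
P = 167960/1048576 = 20995/131072

Answer: 20995/131072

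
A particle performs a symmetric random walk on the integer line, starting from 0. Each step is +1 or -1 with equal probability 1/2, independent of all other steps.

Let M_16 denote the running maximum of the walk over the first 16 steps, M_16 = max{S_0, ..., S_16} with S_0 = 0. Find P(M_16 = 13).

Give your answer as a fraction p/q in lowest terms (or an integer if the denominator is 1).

Answer: 1/4096

Derivation:
Let M_16 = max(S_0,...,S_16). Use the reflection principle: for j ≥ 1, #{paths with M_16 ≥ j} = #{S_16 ≥ j} + #{S_16 ≥ j+1}.
By reflection, #{M_16 ≥ 13} = #{S_16 ≥ 13} + #{S_16 ≥ 14} = 17 + 17 = 34.
#{M_16 ≥ 14} = #{S_16 ≥ 14} + #{S_16 ≥ 15} = 17 + 1 = 18.
#{M_16 = 13} = 34 - 18 = 16.
P(M_16 = 13) = 16/65536 = 1/4096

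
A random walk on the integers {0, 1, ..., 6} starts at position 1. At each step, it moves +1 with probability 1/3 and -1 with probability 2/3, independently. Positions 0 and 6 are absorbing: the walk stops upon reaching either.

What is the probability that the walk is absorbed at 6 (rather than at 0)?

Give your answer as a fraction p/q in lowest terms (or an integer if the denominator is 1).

Answer: 1/63

Derivation:
Biased walk: p = 1/3, q = 2/3, r = q/p = 2
Gambler's ruin: P(hit 6 before 0 | start at 1) = (1 - r^a)/(1 - r^N)
r^1 = 2; r^6 = 64
P = (1 - 2) / (1 - 64) = -1 / -63 = 1/63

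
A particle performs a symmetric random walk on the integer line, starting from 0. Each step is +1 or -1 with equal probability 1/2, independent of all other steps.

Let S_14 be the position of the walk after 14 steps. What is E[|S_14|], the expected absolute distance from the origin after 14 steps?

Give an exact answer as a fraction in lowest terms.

Answer: 3003/1024

Derivation:
S_14 takes values m ≡ 0 (mod 2) with |m| ≤ 14; P(S_14=m) = C(14,(14+m)/2)/2^14.
Total paths: 2^14 = 16384
Distribution: P(S=-14)=1/16384, P(S=-12)=14/16384, P(S=-10)=91/16384, P(S=-8)=364/16384, P(S=-6)=1001/16384, P(S=-4)=2002/16384, P(S=-2)=3003/16384, P(S=0)=3432/16384, P(S=2)=3003/16384, P(S=4)=2002/16384, P(S=6)=1001/16384, P(S=8)=364/16384, P(S=10)=91/16384, P(S=12)=14/16384, P(S=14)=1/16384
E[|S_14|] = Σ_m |m|·P(S_14=m) = 48048/16384 = 3003/1024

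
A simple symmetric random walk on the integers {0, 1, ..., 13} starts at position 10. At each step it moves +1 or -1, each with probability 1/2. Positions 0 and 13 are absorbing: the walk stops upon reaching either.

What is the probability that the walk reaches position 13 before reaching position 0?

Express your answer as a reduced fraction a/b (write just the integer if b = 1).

Symmetric walk (p = 1/2): the harmonic-function argument gives P(hit 13 before 0 | start at 10) = a/N.
P = 10/13 = 10/13

Answer: 10/13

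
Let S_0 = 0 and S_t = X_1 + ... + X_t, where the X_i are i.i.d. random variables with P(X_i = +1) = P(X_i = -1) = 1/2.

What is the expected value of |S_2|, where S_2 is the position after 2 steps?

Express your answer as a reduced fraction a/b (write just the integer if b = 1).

Answer: 1

Derivation:
S_2 takes values m ≡ 0 (mod 2) with |m| ≤ 2; P(S_2=m) = C(2,(2+m)/2)/2^2.
Total paths: 2^2 = 4
Distribution: P(S=-2)=1/4, P(S=0)=2/4, P(S=2)=1/4
E[|S_2|] = Σ_m |m|·P(S_2=m) = 4/4 = 1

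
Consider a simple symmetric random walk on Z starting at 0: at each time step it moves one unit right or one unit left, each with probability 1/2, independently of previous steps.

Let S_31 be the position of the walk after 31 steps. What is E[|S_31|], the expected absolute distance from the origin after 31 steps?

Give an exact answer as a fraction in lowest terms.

Answer: 300540195/67108864

Derivation:
S_31 takes values m ≡ 1 (mod 2) with |m| ≤ 31; P(S_31=m) = C(31,(31+m)/2)/2^31.
Total paths: 2^31 = 2147483648
Distribution: P(S=-31)=1/2147483648, P(S=-29)=31/2147483648, P(S=-27)=465/2147483648, P(S=-25)=4495/2147483648, P(S=-23)=31465/2147483648, P(S=-21)=169911/2147483648, P(S=-19)=736281/2147483648, P(S=-17)=2629575/2147483648, P(S=-15)=7888725/2147483648, P(S=-13)=20160075/2147483648, P(S=-11)=44352165/2147483648, P(S=-9)=84672315/2147483648, P(S=-7)=141120525/2147483648, P(S=-5)=206253075/2147483648, P(S=-3)=265182525/2147483648, P(S=-1)=300540195/2147483648, P(S=1)=300540195/2147483648, P(S=3)=265182525/2147483648, P(S=5)=206253075/2147483648, P(S=7)=141120525/2147483648, P(S=9)=84672315/2147483648, P(S=11)=44352165/2147483648, P(S=13)=20160075/2147483648, P(S=15)=7888725/2147483648, P(S=17)=2629575/2147483648, P(S=19)=736281/2147483648, P(S=21)=169911/2147483648, P(S=23)=31465/2147483648, P(S=25)=4495/2147483648, P(S=27)=465/2147483648, P(S=29)=31/2147483648, P(S=31)=1/2147483648
E[|S_31|] = Σ_m |m|·P(S_31=m) = 9617286240/2147483648 = 300540195/67108864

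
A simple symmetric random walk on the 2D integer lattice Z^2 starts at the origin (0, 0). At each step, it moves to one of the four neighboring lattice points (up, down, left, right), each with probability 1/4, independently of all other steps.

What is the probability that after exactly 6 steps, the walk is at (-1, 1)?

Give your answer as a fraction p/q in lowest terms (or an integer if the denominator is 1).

Answer: 75/1024

Derivation:
Let h be the number of horizontal steps (so 6-h are vertical). To end at (-1,1) need (h-1)/2 right-steps and ((6-h)+1)/2 up-steps.
Sum over h with 1 ≤ h ≤ 5, h ≡ 1 (mod 2), 6-h ≡ 1 (mod 2):
h=1: C(6,1)·C(1,0)·C(5,3) = 6·1·10 = 60
h=3: C(6,3)·C(3,1)·C(3,2) = 20·3·3 = 180
h=5: C(6,5)·C(5,2)·C(1,1) = 6·10·1 = 60
Total favorable: 300
Total paths: 4^6 = 4096
P = 300/4096 = 75/1024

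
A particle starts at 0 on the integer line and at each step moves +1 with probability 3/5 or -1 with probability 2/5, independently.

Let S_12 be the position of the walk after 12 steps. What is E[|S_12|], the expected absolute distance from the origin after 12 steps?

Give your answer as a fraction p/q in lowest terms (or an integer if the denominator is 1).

S_12 takes values m ≡ 0 (mod 2) with |m| ≤ 12; P(S_12=m) = C(12,(12+m)/2) · (3/5)^((12+m)/2) · (2/5)^((12-m)/2).
Distribution: P(S=-12)=4096/244140625, P(S=-10)=73728/244140625, P(S=-8)=608256/244140625, P(S=-6)=608256/48828125, P(S=-4)=2052864/48828125, P(S=-2)=24634368/244140625, P(S=0)=43110144/244140625, P(S=2)=55427328/244140625, P(S=4)=10392624/48828125, P(S=6)=6928416/48828125, P(S=8)=15588936/244140625, P(S=10)=4251528/244140625, P(S=12)=531441/244140625
E[|S_12|] = Σ_m |m|·P(S_12=m) = 814389852/244140625

Answer: 814389852/244140625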